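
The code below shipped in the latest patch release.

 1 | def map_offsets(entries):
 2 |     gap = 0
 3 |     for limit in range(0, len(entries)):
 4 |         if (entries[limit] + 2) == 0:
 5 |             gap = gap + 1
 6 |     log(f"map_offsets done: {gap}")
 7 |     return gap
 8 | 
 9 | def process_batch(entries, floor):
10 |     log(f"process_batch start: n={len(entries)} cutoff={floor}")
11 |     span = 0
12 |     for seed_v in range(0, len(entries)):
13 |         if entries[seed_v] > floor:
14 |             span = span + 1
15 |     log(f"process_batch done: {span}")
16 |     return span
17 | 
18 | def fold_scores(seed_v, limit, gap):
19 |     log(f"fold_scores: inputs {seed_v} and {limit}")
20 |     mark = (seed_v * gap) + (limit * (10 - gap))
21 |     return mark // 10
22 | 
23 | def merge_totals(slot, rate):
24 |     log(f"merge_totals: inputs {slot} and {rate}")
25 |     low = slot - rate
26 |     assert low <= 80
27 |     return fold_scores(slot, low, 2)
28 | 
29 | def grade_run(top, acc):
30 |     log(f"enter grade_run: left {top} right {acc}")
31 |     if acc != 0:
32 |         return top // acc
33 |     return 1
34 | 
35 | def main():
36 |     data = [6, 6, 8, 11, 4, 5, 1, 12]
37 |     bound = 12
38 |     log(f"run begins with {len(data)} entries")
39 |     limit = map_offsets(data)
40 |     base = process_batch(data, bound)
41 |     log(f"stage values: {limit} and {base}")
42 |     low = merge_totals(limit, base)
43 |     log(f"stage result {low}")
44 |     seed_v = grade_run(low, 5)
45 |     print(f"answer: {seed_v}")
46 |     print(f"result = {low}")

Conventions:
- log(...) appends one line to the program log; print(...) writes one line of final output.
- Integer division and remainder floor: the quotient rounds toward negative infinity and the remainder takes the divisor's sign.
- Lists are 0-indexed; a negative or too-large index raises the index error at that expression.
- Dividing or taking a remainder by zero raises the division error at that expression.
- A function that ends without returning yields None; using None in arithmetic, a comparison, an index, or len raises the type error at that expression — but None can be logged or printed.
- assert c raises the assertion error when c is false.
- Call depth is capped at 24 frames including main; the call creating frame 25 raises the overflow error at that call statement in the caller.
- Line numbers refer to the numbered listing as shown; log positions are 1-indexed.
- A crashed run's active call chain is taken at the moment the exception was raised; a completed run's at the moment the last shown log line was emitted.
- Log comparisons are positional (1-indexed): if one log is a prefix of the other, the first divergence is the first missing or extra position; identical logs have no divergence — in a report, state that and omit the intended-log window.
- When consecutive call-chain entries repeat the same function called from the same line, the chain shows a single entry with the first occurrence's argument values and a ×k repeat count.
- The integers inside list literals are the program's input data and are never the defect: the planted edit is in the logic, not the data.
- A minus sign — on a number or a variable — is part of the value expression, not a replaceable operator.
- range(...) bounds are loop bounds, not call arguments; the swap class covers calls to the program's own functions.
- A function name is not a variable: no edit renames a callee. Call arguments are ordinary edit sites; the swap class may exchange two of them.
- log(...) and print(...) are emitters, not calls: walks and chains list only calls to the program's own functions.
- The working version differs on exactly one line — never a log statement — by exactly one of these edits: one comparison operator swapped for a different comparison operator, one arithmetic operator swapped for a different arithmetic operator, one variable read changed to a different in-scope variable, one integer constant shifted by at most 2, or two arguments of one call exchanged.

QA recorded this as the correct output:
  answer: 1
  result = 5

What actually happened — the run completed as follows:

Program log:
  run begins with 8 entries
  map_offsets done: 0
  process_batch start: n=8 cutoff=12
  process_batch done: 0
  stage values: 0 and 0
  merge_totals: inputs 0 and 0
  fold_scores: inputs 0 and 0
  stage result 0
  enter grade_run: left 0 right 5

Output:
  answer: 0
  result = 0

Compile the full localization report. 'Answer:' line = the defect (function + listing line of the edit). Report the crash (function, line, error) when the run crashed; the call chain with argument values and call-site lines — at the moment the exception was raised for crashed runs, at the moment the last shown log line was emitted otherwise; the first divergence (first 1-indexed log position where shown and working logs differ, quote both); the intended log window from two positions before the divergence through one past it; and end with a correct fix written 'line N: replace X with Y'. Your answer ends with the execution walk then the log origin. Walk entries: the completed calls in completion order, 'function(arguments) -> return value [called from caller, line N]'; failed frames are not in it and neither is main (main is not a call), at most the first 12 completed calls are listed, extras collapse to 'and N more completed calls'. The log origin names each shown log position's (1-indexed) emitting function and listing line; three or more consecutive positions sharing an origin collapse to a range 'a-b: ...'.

Answer: the defect is in map_offsets at line 4.
Key fact: The log first diverges at position 2: the faulty run prints 'map_offsets done: 0' where the working version prints 'map_offsets done: 5'.
Call chain: main -> grade_run(0, 5) (called at line 44).
First divergence: position 2; shown 'map_offsets done: 0' vs intended 'map_offsets done: 5'.
Intended log window:
  1: run begins with 8 entries
  2: map_offsets done: 5
  3: process_batch start: n=8 cutoff=12
Execution walk:
  map_offsets([6, 6, 8, 11, 4, 5, 1, 12]) -> 0  [called from main, line 39]
  process_batch([6, 6, 8, 11, 4, 5, 1, 12], 12) -> 0  [called from main, line 40]
  fold_scores(0, 0, 2) -> 0  [called from merge_totals, line 27]
  merge_totals(0, 0) -> 0  [called from main, line 42]
  grade_run(0, 5) -> 0  [called from main, line 44]
Log origins:
  1: logged in main at line 38
  2: logged in map_offsets at line 6
  3: logged in process_batch at line 10
  4: logged in process_batch at line 15
  5: logged in main at line 41
  6: logged in merge_totals at line 24
  7: logged in fold_scores at line 19
  8: logged in main at line 43
  9: logged in grade_run at line 30
A correct fix: line 4: replace `+` with `%`.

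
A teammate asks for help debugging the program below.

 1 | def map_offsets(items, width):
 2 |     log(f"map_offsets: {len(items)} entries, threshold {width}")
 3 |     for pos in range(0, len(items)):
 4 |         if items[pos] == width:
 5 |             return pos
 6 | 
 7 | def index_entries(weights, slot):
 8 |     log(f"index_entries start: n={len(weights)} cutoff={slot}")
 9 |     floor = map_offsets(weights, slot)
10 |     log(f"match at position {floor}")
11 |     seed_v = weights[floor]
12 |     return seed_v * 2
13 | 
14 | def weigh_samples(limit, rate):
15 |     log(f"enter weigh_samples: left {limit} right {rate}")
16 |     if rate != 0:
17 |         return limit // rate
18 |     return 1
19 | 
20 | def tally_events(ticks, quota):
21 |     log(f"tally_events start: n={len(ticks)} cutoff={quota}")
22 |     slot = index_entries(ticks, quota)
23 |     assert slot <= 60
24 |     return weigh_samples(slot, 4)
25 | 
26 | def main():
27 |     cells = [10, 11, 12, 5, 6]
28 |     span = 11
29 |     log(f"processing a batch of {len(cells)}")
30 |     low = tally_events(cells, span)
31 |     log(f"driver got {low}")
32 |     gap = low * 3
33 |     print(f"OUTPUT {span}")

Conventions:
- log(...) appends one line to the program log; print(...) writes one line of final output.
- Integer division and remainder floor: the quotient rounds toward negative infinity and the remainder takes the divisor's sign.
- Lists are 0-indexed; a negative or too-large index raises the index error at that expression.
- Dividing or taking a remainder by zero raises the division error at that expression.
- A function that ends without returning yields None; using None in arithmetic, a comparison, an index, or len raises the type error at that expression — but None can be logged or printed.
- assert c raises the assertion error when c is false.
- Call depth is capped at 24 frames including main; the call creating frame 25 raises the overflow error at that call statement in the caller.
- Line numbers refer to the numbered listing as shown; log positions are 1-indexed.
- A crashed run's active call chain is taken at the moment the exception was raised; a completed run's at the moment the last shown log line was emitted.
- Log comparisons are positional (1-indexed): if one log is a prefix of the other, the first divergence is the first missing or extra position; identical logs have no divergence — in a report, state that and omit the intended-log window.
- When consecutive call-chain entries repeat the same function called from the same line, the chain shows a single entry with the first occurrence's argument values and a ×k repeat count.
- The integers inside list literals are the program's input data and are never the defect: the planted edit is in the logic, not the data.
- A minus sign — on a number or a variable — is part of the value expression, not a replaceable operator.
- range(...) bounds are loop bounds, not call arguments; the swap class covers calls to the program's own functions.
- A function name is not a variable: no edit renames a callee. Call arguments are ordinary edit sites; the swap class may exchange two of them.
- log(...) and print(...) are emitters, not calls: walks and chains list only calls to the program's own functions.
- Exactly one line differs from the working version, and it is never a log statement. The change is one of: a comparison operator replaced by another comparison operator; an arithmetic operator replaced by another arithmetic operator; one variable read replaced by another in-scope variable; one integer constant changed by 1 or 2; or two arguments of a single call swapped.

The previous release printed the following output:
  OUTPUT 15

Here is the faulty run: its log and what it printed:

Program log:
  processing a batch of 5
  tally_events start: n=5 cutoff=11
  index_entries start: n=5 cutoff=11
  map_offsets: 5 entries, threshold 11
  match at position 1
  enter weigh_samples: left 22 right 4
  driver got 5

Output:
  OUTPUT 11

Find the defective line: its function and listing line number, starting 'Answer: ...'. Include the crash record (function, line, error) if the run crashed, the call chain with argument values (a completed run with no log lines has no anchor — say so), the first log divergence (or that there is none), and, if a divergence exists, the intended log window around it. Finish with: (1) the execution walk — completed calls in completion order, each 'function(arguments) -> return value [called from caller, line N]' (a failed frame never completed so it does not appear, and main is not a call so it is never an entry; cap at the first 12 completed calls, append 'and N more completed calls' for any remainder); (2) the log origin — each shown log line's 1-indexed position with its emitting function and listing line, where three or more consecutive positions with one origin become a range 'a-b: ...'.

Answer: the defect is in main at line 33.
The tell: Every logged value matches the working version; the printed result is what differs.
Call chain: main.
First divergence: there is none — every log position agrees.
Execution walk:
  map_offsets([10, 11, 12, 5, 6], 11) -> 1  [called from index_entries, line 9]
  index_entries([10, 11, 12, 5, 6], 11) -> 22  [called from tally_events, line 22]
  weigh_samples(22, 4) -> 5  [called from tally_events, line 24]
  tally_events([10, 11, 12, 5, 6], 11) -> 5  [called from main, line 30]
Origin of each log line:
  1: logged in main at line 29
  2: logged in tally_events at line 21
  3: logged in index_entries at line 8
  4: logged in map_offsets at line 2
  5: logged in index_entries at line 10
  6: logged in weigh_samples at line 15
  7: logged in main at line 31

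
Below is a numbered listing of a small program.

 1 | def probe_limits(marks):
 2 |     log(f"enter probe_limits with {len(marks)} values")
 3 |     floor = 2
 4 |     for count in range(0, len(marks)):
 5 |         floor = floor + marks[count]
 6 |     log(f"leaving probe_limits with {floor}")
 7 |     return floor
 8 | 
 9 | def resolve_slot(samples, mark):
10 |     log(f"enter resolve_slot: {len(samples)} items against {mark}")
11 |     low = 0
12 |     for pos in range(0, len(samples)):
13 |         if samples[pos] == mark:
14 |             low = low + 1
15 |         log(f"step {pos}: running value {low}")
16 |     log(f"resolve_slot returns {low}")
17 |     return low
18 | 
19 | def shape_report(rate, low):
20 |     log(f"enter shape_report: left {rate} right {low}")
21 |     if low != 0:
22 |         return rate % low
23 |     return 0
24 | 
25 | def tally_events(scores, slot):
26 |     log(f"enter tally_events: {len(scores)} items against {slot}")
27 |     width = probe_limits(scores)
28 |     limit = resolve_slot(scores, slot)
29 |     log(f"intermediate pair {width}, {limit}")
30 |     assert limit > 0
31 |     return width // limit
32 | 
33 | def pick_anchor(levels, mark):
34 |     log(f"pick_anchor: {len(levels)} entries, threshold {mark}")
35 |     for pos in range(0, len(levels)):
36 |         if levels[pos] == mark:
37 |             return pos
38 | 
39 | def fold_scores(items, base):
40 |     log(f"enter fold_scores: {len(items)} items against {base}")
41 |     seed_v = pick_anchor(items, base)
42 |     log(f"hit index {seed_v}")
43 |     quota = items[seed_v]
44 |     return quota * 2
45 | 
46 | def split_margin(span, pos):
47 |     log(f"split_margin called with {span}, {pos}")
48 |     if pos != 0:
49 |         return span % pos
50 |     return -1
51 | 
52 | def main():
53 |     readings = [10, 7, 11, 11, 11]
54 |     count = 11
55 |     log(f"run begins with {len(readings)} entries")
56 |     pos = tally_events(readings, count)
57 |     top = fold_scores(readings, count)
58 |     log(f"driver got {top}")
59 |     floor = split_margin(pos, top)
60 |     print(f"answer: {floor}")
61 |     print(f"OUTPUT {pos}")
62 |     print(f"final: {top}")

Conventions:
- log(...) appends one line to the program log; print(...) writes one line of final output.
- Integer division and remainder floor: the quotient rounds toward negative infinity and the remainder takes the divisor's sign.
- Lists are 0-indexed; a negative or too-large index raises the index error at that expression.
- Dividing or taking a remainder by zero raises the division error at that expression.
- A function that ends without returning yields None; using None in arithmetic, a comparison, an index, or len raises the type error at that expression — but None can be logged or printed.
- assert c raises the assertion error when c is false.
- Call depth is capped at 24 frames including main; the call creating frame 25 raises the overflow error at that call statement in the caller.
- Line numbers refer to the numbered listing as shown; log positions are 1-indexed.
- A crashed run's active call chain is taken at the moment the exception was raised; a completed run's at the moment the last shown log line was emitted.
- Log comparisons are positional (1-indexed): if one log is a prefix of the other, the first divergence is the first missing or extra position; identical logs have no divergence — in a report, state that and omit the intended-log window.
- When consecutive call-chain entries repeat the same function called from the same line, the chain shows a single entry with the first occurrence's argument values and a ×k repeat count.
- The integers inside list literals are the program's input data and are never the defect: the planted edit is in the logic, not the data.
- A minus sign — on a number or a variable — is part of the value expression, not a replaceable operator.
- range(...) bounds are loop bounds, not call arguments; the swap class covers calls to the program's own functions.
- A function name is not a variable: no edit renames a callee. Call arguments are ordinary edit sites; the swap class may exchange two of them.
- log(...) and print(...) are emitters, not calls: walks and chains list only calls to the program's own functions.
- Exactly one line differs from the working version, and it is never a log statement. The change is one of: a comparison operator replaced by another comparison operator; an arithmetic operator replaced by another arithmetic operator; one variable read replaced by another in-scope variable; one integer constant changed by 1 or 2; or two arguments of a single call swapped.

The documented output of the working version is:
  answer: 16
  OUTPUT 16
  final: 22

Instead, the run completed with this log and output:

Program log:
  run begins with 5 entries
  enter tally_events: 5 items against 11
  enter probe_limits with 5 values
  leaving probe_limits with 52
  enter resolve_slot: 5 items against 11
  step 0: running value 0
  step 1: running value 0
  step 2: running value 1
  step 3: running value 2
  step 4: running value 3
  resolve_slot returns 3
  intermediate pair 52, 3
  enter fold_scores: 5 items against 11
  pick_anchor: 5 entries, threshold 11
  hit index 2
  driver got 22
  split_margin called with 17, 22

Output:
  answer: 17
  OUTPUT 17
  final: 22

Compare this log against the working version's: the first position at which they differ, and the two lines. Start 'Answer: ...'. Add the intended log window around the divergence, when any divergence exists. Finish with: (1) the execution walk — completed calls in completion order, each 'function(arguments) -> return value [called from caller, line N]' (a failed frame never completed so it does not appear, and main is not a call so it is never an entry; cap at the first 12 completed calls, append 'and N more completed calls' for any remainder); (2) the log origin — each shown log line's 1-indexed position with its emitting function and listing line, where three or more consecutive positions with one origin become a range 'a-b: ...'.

Answer: position 4; shown 'leaving probe_limits with 52' vs intended 'leaving probe_limits with 50'.
Intended log window:
  2: enter tally_events: 5 items against 11
  3: enter probe_limits with 5 values
  4: leaving probe_limits with 50
  5: enter resolve_slot: 5 items against 11
Execution walk:
  probe_limits([10, 7, 11, 11, 11]) -> 52  [called from tally_events, line 27]
  resolve_slot([10, 7, 11, 11, 11], 11) -> 3  [called from tally_events, line 28]
  tally_events([10, 7, 11, 11, 11], 11) -> 17  [called from main, line 56]
  pick_anchor([10, 7, 11, 11, 11], 11) -> 2  [called from fold_scores, line 41]
  fold_scores([10, 7, 11, 11, 11], 11) -> 22  [called from main, line 57]
  split_margin(17, 22) -> 17  [called from main, line 59]
Log origin:
  1: from main, line 55
  2: from tally_events, line 26
  3: from probe_limits, line 2
  4: from probe_limits, line 6
  5: from resolve_slot, line 10
  6-10: from resolve_slot, line 15
  11: from resolve_slot, line 16
  12: from tally_events, line 29
  13: from fold_scores, line 40
  14: from pick_anchor, line 34
  15: from fold_scores, line 42
  16: from main, line 58
  17: from split_margin, line 47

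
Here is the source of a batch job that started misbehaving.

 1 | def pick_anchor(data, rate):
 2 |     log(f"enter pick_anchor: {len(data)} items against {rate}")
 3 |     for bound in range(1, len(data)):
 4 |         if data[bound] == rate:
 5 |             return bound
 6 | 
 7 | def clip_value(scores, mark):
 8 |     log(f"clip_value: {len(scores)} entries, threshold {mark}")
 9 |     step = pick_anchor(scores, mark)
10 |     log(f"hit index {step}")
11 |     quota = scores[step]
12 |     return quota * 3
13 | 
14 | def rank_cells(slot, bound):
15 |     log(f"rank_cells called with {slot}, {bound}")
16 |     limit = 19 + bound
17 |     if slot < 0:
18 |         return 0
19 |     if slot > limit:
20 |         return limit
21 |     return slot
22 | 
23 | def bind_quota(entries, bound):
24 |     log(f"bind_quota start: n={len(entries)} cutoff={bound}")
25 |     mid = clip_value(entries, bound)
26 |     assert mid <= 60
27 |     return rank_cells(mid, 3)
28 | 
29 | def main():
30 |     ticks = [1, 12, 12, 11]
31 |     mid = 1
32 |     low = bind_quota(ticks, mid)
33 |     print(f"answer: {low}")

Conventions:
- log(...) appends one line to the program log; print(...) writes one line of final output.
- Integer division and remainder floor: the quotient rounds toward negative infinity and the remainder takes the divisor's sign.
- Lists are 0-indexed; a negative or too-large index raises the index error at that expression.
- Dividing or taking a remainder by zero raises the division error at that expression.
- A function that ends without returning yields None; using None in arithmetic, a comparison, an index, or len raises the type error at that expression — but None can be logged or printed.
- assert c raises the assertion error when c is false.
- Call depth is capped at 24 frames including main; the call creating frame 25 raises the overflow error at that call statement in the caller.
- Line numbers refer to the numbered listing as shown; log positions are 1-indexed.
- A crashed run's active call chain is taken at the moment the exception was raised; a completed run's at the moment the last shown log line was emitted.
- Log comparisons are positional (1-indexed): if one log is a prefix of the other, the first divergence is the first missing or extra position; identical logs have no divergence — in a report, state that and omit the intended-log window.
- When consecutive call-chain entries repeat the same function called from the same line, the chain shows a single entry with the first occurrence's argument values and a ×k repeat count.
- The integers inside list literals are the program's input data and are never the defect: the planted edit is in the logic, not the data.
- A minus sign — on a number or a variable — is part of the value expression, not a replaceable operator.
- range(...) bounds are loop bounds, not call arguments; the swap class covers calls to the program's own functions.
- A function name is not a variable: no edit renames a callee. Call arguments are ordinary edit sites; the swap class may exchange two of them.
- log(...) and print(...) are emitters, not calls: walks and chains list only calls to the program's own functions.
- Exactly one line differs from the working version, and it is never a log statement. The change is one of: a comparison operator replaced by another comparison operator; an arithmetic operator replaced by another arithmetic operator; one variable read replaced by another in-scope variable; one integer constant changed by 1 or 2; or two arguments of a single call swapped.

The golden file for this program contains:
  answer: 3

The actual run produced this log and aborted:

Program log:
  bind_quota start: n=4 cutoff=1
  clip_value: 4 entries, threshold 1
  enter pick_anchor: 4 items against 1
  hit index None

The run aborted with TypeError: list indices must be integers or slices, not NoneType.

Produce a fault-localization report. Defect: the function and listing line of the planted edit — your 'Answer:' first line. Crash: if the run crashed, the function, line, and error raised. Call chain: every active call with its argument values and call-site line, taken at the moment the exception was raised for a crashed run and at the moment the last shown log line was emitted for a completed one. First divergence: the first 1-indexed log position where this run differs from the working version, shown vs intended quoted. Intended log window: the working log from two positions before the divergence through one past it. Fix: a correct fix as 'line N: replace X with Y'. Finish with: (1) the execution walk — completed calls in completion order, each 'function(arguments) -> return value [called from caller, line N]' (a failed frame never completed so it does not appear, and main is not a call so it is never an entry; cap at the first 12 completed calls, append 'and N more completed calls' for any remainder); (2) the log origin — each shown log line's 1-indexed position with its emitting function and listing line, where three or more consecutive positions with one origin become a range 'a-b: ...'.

Answer: the defect is in pick_anchor at line 3.
Key fact: The log first diverges at position 4: the faulty run prints 'hit index None' where the working version prints 'hit index 0'.
Crash: clip_value, line 11, TypeError.
Call chain: main -> bind_quota([1, 12, 12, 11], 1) (called at line 32) -> clip_value([1, 12, 12, 11], 1) (called at line 25).
First divergence: position 4 — the shown line 'hit index None' should read 'hit index 0'.
Intended log window:
  2: clip_value: 4 entries, threshold 1
  3: enter pick_anchor: 4 items against 1
  4: hit index 0
  5: rank_cells called with 3, 3
Execution walk:
  pick_anchor([1, 12, 12, 11], 1) -> None  [called from clip_value, line 9]
Log origin:
  1: logged in bind_quota at line 24
  2: logged in clip_value at line 8
  3: logged in pick_anchor at line 2
  4: logged in clip_value at line 10
A correct fix: line 3: replace `1` with `0`.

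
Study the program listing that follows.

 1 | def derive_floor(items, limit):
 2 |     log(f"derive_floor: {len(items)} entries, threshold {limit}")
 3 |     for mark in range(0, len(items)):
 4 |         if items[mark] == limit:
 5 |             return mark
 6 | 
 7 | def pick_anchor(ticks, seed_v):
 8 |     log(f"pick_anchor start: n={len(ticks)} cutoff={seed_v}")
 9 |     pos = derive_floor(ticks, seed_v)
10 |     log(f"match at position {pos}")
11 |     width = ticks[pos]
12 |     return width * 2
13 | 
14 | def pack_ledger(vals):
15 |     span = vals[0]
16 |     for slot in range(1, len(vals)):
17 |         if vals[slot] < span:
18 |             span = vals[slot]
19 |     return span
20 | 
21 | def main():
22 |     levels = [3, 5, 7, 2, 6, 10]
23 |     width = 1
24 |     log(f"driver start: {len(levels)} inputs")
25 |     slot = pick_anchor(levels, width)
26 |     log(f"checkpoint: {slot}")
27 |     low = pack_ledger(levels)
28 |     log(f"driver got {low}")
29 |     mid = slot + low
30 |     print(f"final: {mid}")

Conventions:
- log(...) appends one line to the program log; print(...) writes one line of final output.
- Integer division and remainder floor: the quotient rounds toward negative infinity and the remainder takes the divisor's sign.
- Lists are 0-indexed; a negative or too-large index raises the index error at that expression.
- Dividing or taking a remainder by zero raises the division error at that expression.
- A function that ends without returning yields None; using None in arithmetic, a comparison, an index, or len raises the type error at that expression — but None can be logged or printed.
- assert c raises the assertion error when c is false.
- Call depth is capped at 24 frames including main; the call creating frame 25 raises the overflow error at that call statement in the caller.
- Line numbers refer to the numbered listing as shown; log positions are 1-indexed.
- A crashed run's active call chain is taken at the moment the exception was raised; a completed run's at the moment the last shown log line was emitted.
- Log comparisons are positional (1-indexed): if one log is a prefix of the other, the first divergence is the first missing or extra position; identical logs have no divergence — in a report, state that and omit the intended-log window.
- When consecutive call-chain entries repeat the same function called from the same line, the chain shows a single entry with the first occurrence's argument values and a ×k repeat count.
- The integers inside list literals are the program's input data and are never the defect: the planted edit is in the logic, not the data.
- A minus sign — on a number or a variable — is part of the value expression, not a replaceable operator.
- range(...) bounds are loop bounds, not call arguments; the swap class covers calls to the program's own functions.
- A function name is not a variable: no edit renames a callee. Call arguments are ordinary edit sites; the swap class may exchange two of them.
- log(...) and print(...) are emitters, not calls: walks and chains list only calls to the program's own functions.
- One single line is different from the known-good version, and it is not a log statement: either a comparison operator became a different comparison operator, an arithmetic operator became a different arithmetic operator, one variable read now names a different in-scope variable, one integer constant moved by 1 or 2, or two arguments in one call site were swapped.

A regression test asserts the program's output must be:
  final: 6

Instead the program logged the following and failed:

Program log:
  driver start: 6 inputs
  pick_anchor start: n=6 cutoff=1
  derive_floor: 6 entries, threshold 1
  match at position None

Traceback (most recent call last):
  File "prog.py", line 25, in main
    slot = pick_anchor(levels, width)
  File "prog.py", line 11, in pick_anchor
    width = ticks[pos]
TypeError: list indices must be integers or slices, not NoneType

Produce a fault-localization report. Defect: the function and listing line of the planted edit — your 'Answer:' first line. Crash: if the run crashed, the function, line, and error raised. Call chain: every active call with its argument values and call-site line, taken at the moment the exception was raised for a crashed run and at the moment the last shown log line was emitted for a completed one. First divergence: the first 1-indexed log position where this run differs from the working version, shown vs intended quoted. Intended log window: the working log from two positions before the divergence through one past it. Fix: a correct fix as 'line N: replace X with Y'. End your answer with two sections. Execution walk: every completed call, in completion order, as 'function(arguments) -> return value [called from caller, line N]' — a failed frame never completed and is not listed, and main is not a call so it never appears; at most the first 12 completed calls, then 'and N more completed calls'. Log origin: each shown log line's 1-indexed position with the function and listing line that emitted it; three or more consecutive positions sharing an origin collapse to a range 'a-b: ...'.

Answer: the defect is in main at line 23.
Key observation: At log position 2 the runs split — shown 'pick_anchor start: n=6 cutoff=1', but the working version logs 'pick_anchor start: n=6 cutoff=2'.
Crash: pick_anchor, line 11, TypeError.
Call chain: main -> pick_anchor([3, 5, 7, 2, 6, 10], 1) (called at line 25).
First divergence: at position 2 the run shows 'pick_anchor start: n=6 cutoff=1' where the working version logs 'pick_anchor start: n=6 cutoff=2'.
Intended log window:
  1: driver start: 6 inputs
  2: pick_anchor start: n=6 cutoff=2
  3: derive_floor: 6 entries, threshold 2
Execution walk:
  derive_floor([3, 5, 7, 2, 6, 10], 1) -> None  [called from pick_anchor, line 9]
Log line origins:
  1: from main, line 24
  2: from pick_anchor, line 8
  3: from derive_floor, line 2
  4: from pick_anchor, line 10
A correct fix: line 23: replace `1` with `2`.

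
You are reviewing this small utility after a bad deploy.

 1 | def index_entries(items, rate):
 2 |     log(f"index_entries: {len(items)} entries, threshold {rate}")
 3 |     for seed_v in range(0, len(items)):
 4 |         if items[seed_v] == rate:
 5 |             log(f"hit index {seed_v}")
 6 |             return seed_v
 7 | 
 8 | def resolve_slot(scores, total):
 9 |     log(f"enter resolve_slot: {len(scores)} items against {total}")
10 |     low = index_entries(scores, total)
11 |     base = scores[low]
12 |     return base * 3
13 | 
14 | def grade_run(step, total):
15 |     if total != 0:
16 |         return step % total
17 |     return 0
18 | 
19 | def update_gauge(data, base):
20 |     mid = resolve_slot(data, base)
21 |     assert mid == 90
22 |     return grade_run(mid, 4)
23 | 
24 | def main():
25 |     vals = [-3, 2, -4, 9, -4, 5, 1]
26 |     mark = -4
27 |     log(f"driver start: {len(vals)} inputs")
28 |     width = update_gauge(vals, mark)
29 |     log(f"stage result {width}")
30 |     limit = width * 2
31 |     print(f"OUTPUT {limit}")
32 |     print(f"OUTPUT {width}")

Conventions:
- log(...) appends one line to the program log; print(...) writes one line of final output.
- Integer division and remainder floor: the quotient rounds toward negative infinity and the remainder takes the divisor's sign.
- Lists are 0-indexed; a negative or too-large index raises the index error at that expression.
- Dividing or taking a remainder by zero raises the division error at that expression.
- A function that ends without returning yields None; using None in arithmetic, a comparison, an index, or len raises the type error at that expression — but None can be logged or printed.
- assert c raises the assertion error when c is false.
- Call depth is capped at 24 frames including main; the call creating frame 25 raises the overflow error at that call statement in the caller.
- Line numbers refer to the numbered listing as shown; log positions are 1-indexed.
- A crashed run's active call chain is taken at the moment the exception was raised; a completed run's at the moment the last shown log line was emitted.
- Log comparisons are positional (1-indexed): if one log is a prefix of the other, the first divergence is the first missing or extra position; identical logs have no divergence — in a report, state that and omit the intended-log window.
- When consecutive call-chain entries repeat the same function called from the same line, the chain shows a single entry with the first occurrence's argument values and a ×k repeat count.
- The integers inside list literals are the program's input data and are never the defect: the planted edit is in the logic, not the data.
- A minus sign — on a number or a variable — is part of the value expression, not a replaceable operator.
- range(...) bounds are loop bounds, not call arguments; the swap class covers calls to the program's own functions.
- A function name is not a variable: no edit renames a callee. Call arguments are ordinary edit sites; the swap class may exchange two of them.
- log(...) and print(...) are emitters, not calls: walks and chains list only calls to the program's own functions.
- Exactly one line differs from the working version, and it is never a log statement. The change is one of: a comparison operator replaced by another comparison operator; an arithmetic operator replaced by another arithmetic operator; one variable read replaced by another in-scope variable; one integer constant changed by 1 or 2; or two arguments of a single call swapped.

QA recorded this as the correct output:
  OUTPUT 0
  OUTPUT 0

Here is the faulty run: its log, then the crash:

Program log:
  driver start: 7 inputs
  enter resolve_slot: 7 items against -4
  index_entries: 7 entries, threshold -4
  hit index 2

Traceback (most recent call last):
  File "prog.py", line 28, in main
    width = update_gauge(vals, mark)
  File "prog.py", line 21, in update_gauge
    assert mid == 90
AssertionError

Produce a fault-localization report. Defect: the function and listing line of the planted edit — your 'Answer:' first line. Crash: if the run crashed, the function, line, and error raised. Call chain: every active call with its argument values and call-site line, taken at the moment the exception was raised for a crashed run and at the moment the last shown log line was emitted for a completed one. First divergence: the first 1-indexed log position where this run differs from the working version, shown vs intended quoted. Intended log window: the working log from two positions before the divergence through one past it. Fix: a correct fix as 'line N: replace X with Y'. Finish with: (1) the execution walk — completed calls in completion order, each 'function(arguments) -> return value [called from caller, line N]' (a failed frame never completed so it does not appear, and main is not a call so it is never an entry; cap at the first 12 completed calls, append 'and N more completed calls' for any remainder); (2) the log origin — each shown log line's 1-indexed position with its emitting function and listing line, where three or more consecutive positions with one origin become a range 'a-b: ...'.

Answer: the defect is in update_gauge at line 21.
Key observation: The faulty run's log stops after 4 lines; the working version's next line would be 'stage result 0'.
Crash: update_gauge, line 21, AssertionError.
Call chain: main -> update_gauge([-3, 2, -4, 9, -4, 5, 1], -4) (called at line 28).
First divergence: position 5 — the faulty run's log ends after 4 lines; the working version continues with 'stage result 0'.
Intended log window:
  3: index_entries: 7 entries, threshold -4
  4: hit index 2
  5: stage result 0
Execution walk:
  index_entries([-3, 2, -4, 9, -4, 5, 1], -4) -> 2  [called from resolve_slot, line 10]
  resolve_slot([-3, 2, -4, 9, -4, 5, 1], -4) -> -12  [called from update_gauge, line 20]
Log origins:
  1: logged in main at line 27
  2: logged in resolve_slot at line 9
  3: logged in index_entries at line 2
  4: logged in index_entries at line 5
A correct fix: line 21: replace `==` with `<=`.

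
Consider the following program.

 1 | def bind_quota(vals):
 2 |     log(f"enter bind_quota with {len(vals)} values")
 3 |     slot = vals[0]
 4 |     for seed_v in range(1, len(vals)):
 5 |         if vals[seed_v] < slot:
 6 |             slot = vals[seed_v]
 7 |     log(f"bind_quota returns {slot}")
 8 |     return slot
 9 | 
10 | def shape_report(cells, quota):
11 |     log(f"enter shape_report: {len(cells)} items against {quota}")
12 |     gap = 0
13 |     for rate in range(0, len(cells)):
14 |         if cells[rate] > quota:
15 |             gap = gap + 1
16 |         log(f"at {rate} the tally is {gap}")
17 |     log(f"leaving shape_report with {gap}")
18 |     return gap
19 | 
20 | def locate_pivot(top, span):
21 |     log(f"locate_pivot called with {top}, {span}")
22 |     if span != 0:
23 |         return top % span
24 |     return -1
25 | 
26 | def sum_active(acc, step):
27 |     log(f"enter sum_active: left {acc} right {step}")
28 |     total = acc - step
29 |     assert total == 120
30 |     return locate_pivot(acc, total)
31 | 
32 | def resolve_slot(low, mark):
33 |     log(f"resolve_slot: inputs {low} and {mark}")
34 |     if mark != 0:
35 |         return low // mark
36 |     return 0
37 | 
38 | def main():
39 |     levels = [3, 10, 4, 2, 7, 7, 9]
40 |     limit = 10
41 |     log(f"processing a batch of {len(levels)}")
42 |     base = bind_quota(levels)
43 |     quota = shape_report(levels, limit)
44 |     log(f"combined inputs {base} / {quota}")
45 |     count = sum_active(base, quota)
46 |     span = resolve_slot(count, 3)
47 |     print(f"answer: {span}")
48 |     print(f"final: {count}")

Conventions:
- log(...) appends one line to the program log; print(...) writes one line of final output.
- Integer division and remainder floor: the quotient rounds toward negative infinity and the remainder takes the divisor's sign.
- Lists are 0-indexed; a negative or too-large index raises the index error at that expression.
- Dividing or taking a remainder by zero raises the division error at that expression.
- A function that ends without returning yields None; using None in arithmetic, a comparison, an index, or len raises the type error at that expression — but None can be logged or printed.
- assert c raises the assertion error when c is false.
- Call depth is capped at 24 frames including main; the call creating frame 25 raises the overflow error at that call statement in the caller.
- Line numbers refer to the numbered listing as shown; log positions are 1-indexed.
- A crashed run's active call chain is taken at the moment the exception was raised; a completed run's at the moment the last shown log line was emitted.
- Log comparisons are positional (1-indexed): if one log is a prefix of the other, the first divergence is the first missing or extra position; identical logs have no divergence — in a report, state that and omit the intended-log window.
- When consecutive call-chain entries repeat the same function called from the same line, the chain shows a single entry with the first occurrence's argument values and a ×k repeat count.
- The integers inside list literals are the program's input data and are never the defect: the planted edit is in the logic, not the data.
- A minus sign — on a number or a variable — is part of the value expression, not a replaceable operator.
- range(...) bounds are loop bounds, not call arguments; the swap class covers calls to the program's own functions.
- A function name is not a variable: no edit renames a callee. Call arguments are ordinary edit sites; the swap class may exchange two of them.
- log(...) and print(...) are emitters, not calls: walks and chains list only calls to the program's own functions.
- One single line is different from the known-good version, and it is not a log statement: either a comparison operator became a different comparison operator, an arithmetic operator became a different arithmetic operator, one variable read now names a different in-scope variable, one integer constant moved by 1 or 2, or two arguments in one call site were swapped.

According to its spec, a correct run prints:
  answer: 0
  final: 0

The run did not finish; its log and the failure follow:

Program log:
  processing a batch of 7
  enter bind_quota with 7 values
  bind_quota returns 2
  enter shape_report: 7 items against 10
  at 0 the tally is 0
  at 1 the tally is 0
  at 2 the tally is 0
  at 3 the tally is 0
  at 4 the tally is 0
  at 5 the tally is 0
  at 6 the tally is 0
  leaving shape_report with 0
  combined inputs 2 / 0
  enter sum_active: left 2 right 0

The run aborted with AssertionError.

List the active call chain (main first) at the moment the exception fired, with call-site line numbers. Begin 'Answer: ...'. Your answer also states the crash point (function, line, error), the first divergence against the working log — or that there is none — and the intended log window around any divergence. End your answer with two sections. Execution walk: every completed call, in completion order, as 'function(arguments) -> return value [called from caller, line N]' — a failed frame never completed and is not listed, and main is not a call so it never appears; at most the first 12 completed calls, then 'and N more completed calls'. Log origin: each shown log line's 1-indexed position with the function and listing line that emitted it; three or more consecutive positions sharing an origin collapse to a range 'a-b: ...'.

Answer: main -> sum_active (called at line 45).
The tell: A complete run would log 'locate_pivot called with 2, 2' next, but this one stopped at 14 lines.
Crash: sum_active, line 29, AssertionError.
First divergence: position 15 — after 14 matching lines the faulty run goes silent; intended next line 'locate_pivot called with 2, 2'.
Intended log window:
  13: combined inputs 2 / 0
  14: enter sum_active: left 2 right 0
  15: locate_pivot called with 2, 2
  16: resolve_slot: inputs 0 and 3
Execution walk:
  bind_quota([3, 10, 4, 2, 7, 7, 9]) -> 2  [called from main, line 42]
  shape_report([3, 10, 4, 2, 7, 7, 9], 10) -> 0  [called from main, line 43]
Log line origins:
  1: emitted by main (line 41)
  2: emitted by bind_quota (line 2)
  3: emitted by bind_quota (line 7)
  4: emitted by shape_report (line 11)
  5-11: emitted by shape_report (line 16)
  12: emitted by shape_report (line 17)
  13: emitted by main (line 44)
  14: emitted by sum_active (line 27)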